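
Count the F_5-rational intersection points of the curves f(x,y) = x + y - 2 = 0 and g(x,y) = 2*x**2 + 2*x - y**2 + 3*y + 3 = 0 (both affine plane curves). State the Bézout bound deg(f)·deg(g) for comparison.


Common zeros: {(0, 2), (2, 0)}; count = 2; Bézout bound = 2.

deg(f) = 1, deg(g) = 2, so Bézout bound = 2.
Scan x ∈ F_5. For each x, list the y ∈ F_5 with f(x, y) ≡ 0 and those with g(x, y) ≡ 0 (mod 5); the common zeros in that column are the intersection.
  x = 0: f ≡ 0 at y ∈ {2}; g ≡ 0 at y ∈ {1, 2}; common: {2}.
  x = 1: f ≡ 0 at y ∈ {1}; g ≡ 0 at y ∈ ∅; common: ∅.
  x = 2: f ≡ 0 at y ∈ {0}; g ≡ 0 at y ∈ {0, 3}; common: {0}.
  x = 3: f ≡ 0 at y ∈ {4}; g ≡ 0 at y ∈ ∅; common: ∅.
  x = 4: f ≡ 0 at y ∈ {3}; g ≡ 0 at y ∈ {1, 2}; common: ∅.
Collecting: common zeros = {(0, 2), (2, 0)}, so the count is 2.
Comparison with the Bézout bound: 2 ≤ 2 = deg(f)·deg(g), as expected for curves with no common component (the bound is attained).


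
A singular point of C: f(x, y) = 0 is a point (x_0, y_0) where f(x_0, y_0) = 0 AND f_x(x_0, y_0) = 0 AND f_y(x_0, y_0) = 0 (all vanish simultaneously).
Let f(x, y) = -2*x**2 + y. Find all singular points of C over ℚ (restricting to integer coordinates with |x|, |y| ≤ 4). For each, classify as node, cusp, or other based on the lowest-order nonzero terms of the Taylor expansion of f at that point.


No singular points in the scanned grid; C is smooth there.

Compute partial derivatives:
  f_x = -4*x.
  f_y = 1.
f_y = 1 is a nonzero constant, so f_y never vanishes: no point (x, y) can satisfy f = f_x = f_y = 0. In particular no (x, y) ∈ {−4, ..., 4}² is singular; the curve is smooth.


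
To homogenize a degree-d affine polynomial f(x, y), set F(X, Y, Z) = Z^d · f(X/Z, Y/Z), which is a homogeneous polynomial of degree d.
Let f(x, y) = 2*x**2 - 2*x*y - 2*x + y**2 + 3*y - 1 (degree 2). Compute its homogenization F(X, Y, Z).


F(X, Y, Z) = 2*X**2 - 2*X*Y - 2*X*Z + Y**2 + 3*Y*Z - Z**2

deg(f) = 2.
Substitute x = X/Z, y = Y/Z into f, then multiply by Z^2.
  monomial 2·x^2·y^0 ↦ 2·X^2·Y^0·Z^0.
  monomial -2·x^1·y^1 ↦ -2·X^1·Y^1·Z^0.
  monomial -2·x^1·y^0 ↦ -2·X^1·Y^0·Z^1.
  monomial 1·x^0·y^2 ↦ 1·X^0·Y^2·Z^0.
  monomial 3·x^0·y^1 ↦ 3·X^0·Y^1·Z^1.
  monomial -1·x^0·y^0 ↦ -1·X^0·Y^0·Z^2.
Collecting: F(X, Y, Z) = 2*X**2 - 2*X*Y - 2*X*Z + Y**2 + 3*Y*Z - Z**2.


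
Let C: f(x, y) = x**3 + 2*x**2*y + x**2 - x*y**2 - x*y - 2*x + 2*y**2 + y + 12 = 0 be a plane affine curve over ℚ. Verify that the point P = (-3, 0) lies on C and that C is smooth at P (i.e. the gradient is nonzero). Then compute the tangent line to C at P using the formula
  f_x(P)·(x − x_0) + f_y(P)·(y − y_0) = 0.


Tangent line at P: 19*x + 22*y + 57 = 0.

Step 1: f(-3, 0) = 0, so P lies on C.
Step 2: partial derivatives
  f_x(x, y) = 3*x**2 + 4*x*y + 2*x - y**2 - y - 2, f_y(x, y) = 2*x**2 - 2*x*y - x + 4*y + 1.
  f_x(P) = 19, f_y(P) = 22 (gradient nonzero, so P is smooth).
Step 3: tangent line at P: 19·(x − -3) + 22·(y − 0) = 0.
Expanding: 19*x + 22*y + 57 = 0.


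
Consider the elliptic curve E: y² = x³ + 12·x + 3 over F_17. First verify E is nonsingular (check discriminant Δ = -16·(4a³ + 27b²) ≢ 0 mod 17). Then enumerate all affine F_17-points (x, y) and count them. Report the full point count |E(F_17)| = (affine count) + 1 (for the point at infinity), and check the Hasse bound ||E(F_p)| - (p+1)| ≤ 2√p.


Affine points = {(1, 4), (1, 13), (2, 1), (2, 16), (3, 7), (3, 10), (4, 8), (4, 9), (5, 1), (5, 16), (6, 6), (6, 11), (8, 4), (8, 13), (10, 1), (10, 16), (11, 2), (11, 15), (14, 5), (14, 12)}; affine count = 20; |E(F_17)| = 21.

Discriminant check: Δ ∝ 4a³ + 27b² = 4·12³ + 27·3² = 4·1728 + 27·9 ≡ 15 (mod 17). Nonzero ⇒ E is nonsingular.
For each x ∈ F_17, compute rhs = x³ + 12·x + 3 mod 17, then count y ∈ F_17 with y² ≡ rhs.
  x = 0: rhs = 3, matching y values: none (0 points).
  x = 1: rhs = 16, matching y values: 4, 13 (2 points).
  x = 2: rhs = 1, matching y values: 1, 16 (2 points).
  x = 3: rhs = 15, matching y values: 7, 10 (2 points).
  x = 4: rhs = 13, matching y values: 8, 9 (2 points).
  x = 5: rhs = 1, matching y values: 1, 16 (2 points).
  x = 6: rhs = 2, matching y values: 6, 11 (2 points).
  x = 7: rhs = 5, matching y values: none (0 points).
  x = 8: rhs = 16, matching y values: 4, 13 (2 points).
  x = 9: rhs = 7, matching y values: none (0 points).
  x = 10: rhs = 1, matching y values: 1, 16 (2 points).
  x = 11: rhs = 4, matching y values: 2, 15 (2 points).
  x = 12: rhs = 5, matching y values: none (0 points).
  x = 13: rhs = 10, matching y values: none (0 points).
  x = 14: rhs = 8, matching y values: 5, 12 (2 points).
  x = 15: rhs = 5, matching y values: none (0 points).
  x = 16: rhs = 7, matching y values: none (0 points).
Total affine count: 20.
Full point count |E(F_17)| = 20 + 1 = 21.
Hasse bound: |21 − (17+1)| = |3| = 3 ≤ 2√17 ≈ 8.2462 ✓.


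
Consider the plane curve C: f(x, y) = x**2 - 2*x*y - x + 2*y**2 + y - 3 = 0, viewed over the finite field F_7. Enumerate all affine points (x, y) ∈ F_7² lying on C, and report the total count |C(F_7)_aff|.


Affine F_7-points: {(0, 1), (0, 2), (1, 5), (1, 6), (3, 1), (3, 5), (5, 2), (5, 6)}; count = 8.

For each of the 49 pairs (x, y) ∈ F_7², evaluate f(x, y) mod 7. Record the zeros.
  x = 0: [0↦4, 1↦0, 2↦0, 3↦4, 4↦5, 5↦3, 6↦5]  zeros at y ∈ {1, 2}
  x = 1: [0↦4, 1↦5, 2↦3, 3↦5, 4↦4, 5↦0, 6↦0]  zeros at y ∈ {5, 6}
  x = 2: [0↦6, 1↦5, 2↦1, 3↦1, 4↦5, 5↦6, 6↦4]  zeros at y ∈ ∅
  x = 3: [0↦3, 1↦0, 2↦1, 3↦6, 4↦1, 5↦0, 6↦3]  zeros at y ∈ {1, 5}
  x = 4: [0↦2, 1↦4, 2↦3, 3↦6, 4↦6, 5↦3, 6↦4]  zeros at y ∈ ∅
  x = 5: [0↦3, 1↦3, 2↦0, 3↦1, 4↦6, 5↦1, 6↦0]  zeros at y ∈ {2, 6}
  x = 6: [0↦6, 1↦4, 2↦6, 3↦5, 4↦1, 5↦1, 6↦5]  zeros at y ∈ ∅
Collecting zeros: affine points = {(0, 1), (0, 2), (1, 5), (1, 6), (3, 1), (3, 5), (5, 2), (5, 6)}.
Total count |C(F_7)_aff| = 8.


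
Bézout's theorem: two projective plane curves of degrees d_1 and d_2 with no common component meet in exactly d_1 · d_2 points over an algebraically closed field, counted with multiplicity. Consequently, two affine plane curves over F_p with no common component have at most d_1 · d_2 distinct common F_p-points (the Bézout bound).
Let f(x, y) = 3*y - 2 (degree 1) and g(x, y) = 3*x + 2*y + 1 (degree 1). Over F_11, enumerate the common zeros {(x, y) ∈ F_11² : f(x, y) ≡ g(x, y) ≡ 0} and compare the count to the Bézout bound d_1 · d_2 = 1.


Common zeros: {(9, 8)}; count = 1; Bézout bound = 1.

deg(f) = 1, deg(g) = 1, so Bézout bound = 1.
Scan x ∈ F_11. For each x, list the y ∈ F_11 with f(x, y) ≡ 0 and those with g(x, y) ≡ 0 (mod 11); the common zeros in that column are the intersection.
  x = 0: f ≡ 0 at y ∈ {8}; g ≡ 0 at y ∈ {5}; common: ∅.
  x = 1: f ≡ 0 at y ∈ {8}; g ≡ 0 at y ∈ {9}; common: ∅.
  x = 2: f ≡ 0 at y ∈ {8}; g ≡ 0 at y ∈ {2}; common: ∅.
  x = 3: f ≡ 0 at y ∈ {8}; g ≡ 0 at y ∈ {6}; common: ∅.
  x = 4: f ≡ 0 at y ∈ {8}; g ≡ 0 at y ∈ {10}; common: ∅.
  x = 5: f ≡ 0 at y ∈ {8}; g ≡ 0 at y ∈ {3}; common: ∅.
  x = 6: f ≡ 0 at y ∈ {8}; g ≡ 0 at y ∈ {7}; common: ∅.
  x = 7: f ≡ 0 at y ∈ {8}; g ≡ 0 at y ∈ {0}; common: ∅.
  x = 8: f ≡ 0 at y ∈ {8}; g ≡ 0 at y ∈ {4}; common: ∅.
  x = 9: f ≡ 0 at y ∈ {8}; g ≡ 0 at y ∈ {8}; common: {8}.
  x = 10: f ≡ 0 at y ∈ {8}; g ≡ 0 at y ∈ {1}; common: ∅.
Collecting: common zeros = {(9, 8)}, so the count is 1.
Comparison with the Bézout bound: 1 ≤ 1 = deg(f)·deg(g), as expected for curves with no common component (the bound is attained).


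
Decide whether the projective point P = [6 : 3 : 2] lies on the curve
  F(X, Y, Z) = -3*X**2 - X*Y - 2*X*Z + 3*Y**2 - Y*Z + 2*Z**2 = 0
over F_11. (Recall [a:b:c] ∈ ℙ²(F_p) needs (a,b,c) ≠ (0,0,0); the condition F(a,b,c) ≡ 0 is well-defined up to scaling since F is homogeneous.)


F(6,3,2) ≡ 0 (mod 11); P is on the curve.

Evaluate F(6, 3, 2) term-by-term (mod 11).
  -3*X**2 ↦ -3·36·1·1 = -108
  -X*Y ↦ -1·6·3·1 = -18
  -2*X*Z ↦ -2·6·1·2 = -24
  3*Y**2 ↦ 3·1·9·1 = 27
  -Y*Z ↦ -1·1·3·2 = -6
  2*Z**2 ↦ 2·1·1·4 = 8
Sum: F(6, 3, 2) = (-108) + (-18) + (-24) + (27) + (-6) + (8) = -121.
Reducing mod 11: -121 ≡ 0 (mod 11).
Since F(a, b, c) ≡ 0 (mod 11), P lies on the curve.


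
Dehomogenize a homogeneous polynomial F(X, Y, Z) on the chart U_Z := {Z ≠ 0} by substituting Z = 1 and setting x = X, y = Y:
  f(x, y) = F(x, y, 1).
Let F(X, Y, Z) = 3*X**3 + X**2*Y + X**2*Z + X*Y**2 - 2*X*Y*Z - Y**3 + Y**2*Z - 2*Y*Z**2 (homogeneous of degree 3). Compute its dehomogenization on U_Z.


f(x, y) = 3*x**3 + x**2*y + x**2 + x*y**2 - 2*x*y - y**3 + y**2 - 2*y

On U_Z we set Z = 1. Each monomial c·X^i·Y^j·Z^k in F becomes c·x^i·y^j·1^k = c·x^i·y^j.
Substituting Z = 1: F(X, Y, 1) = 3*x**3 + x**2*y + x**2 + x*y**2 - 2*x*y - y**3 + y**2 - 2*y.
Note: deg(f) ≤ deg(F) = 3; strict inequality happens when F is divisible by Z (lost terms).


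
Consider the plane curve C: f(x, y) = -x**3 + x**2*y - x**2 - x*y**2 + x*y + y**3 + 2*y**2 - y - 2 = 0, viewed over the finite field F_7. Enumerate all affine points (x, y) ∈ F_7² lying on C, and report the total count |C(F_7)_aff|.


Affine F_7-points: {(0, 1), (0, 5), (0, 6), (1, 3), (2, 0), (2, 3), (2, 4), (5, 2), (6, 3)}; count = 9.

For each of the 49 pairs (x, y) ∈ F_7², evaluate f(x, y) mod 7. Record the zeros.
  x = 0: [0↦5, 1↦0, 2↦5, 3↦5, 4↦6, 5↦0, 6↦0]  zeros at y ∈ {1, 5, 6}
  x = 1: [0↦3, 1↦6, 2↦3, 3↦0, 4↦3, 5↦4, 6↦2]  zeros at y ∈ {3}
  x = 2: [0↦0, 1↦6, 2↦4, 3↦0, 4↦0, 5↦3, 6↦1]  zeros at y ∈ {0, 3, 4}
  x = 3: [0↦4, 1↦1, 2↦2, 3↦6, 4↦5, 5↦5, 6↦5]  zeros at y ∈ ∅
  x = 4: [0↦2, 1↦6, 2↦5, 3↦5, 4↦5, 5↦4, 6↦1]  zeros at y ∈ ∅
  x = 5: [0↦2, 1↦1, 2↦0, 3↦5, 4↦1, 5↦1, 6↦4]  zeros at y ∈ {2}
  x = 6: [0↦5, 1↦1, 2↦2, 3↦0, 4↦1, 5↦4, 6↦1]  zeros at y ∈ {3}
Collecting zeros: affine points = {(0, 1), (0, 5), (0, 6), (1, 3), (2, 0), (2, 3), (2, 4), (5, 2), (6, 3)}.
Total count |C(F_7)_aff| = 9.


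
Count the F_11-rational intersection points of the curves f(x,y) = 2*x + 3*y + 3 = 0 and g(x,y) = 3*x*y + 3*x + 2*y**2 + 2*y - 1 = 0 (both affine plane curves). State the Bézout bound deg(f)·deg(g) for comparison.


Common zeros: {(4, 0), (6, 6)}; count = 2; Bézout bound = 2.

deg(f) = 1, deg(g) = 2, so Bézout bound = 2.
Scan x ∈ F_11. For each x, list the y ∈ F_11 with f(x, y) ≡ 0 and those with g(x, y) ≡ 0 (mod 11); the common zeros in that column are the intersection.
  x = 0: f ≡ 0 at y ∈ {10}; g ≡ 0 at y ∈ {2, 8}; common: ∅.
  x = 1: f ≡ 0 at y ∈ {2}; g ≡ 0 at y ∈ {5, 9}; common: ∅.
  x = 2: f ≡ 0 at y ∈ {5}; g ≡ 0 at y ∈ ∅; common: ∅.
  x = 3: f ≡ 0 at y ∈ {8}; g ≡ 0 at y ∈ ∅; common: ∅.
  x = 4: f ≡ 0 at y ∈ {0}; g ≡ 0 at y ∈ {0, 4}; common: {0}.
  x = 5: f ≡ 0 at y ∈ {3}; g ≡ 0 at y ∈ {1, 7}; common: ∅.
  x = 6: f ≡ 0 at y ∈ {6}; g ≡ 0 at y ∈ {6}; common: {6}.
  x = 7: f ≡ 0 at y ∈ {9}; g ≡ 0 at y ∈ ∅; common: ∅.
  x = 8: f ≡ 0 at y ∈ {1}; g ≡ 0 at y ∈ ∅; common: ∅.
  x = 9: f ≡ 0 at y ∈ {4}; g ≡ 0 at y ∈ ∅; common: ∅.
  x = 10: f ≡ 0 at y ∈ {7}; g ≡ 0 at y ∈ {3}; common: ∅.
Collecting: common zeros = {(4, 0), (6, 6)}, so the count is 2.
Comparison with the Bézout bound: 2 ≤ 2 = deg(f)·deg(g), as expected for curves with no common component (the bound is attained).


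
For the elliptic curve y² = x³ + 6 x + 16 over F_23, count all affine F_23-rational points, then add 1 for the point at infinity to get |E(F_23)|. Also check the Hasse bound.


Affine points = {(0, 4), (0, 19), (1, 0), (2, 6), (2, 17), (4, 9), (4, 14), (8, 1), (8, 22), (10, 8), (10, 15), (15, 10), (15, 13), (22, 3), (22, 20)}; affine count = 15; |E(F_23)| = 16.

Discriminant check: Δ ∝ 4a³ + 27b² = 4·6³ + 27·16² = 4·216 + 27·256 ≡ 2 (mod 23). Nonzero ⇒ E is nonsingular.
For each x ∈ F_23, compute rhs = x³ + 6·x + 16 mod 23, then count y ∈ F_23 with y² ≡ rhs.
  x = 0: rhs = 16, matching y values: 4, 19 (2 points).
  x = 1: rhs = 0, matching y values: 0 (1 points).
  x = 2: rhs = 13, matching y values: 6, 17 (2 points).
  x = 3: rhs = 15, matching y values: none (0 points).
  x = 4: rhs = 12, matching y values: 9, 14 (2 points).
  x = 5: rhs = 10, matching y values: none (0 points).
  x = 6: rhs = 15, matching y values: none (0 points).
  x = 7: rhs = 10, matching y values: none (0 points).
  x = 8: rhs = 1, matching y values: 1, 22 (2 points).
  x = 9: rhs = 17, matching y values: none (0 points).
  x = 10: rhs = 18, matching y values: 8, 15 (2 points).
  x = 11: rhs = 10, matching y values: none (0 points).
  x = 12: rhs = 22, matching y values: none (0 points).
  x = 13: rhs = 14, matching y values: none (0 points).
  x = 14: rhs = 15, matching y values: none (0 points).
  x = 15: rhs = 8, matching y values: 10, 13 (2 points).
  x = 16: rhs = 22, matching y values: none (0 points).
  x = 17: rhs = 17, matching y values: none (0 points).
  x = 18: rhs = 22, matching y values: none (0 points).
  x = 19: rhs = 20, matching y values: none (0 points).
  x = 20: rhs = 17, matching y values: none (0 points).
  x = 21: rhs = 19, matching y values: none (0 points).
  x = 22: rhs = 9, matching y values: 3, 20 (2 points).
Total affine count: 15.
Full point count |E(F_23)| = 15 + 1 = 16.
Hasse bound: |16 − (23+1)| = |-8| = 8 ≤ 2√23 ≈ 9.5917 ✓.


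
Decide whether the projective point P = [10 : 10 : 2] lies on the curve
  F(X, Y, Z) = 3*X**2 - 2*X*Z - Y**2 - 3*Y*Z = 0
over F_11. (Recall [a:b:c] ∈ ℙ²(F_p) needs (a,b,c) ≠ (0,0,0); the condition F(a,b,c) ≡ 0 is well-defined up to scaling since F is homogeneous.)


F(10,10,2) ≡ 1 (mod 11); P is NOT on the curve.

Evaluate F(10, 10, 2) term-by-term (mod 11).
  3*X**2 ↦ 3·100·1·1 = 300
  -2*X*Z ↦ -2·10·1·2 = -40
  -Y**2 ↦ -1·1·100·1 = -100
  -3*Y*Z ↦ -3·1·10·2 = -60
Sum: F(10, 10, 2) = (300) + (-40) + (-100) + (-60) = 100.
Reducing mod 11: 100 ≡ 1 (mod 11).
Since F(a, b, c) ≡ 1 ≠ 0 (mod 11), P does NOT lie on the curve.


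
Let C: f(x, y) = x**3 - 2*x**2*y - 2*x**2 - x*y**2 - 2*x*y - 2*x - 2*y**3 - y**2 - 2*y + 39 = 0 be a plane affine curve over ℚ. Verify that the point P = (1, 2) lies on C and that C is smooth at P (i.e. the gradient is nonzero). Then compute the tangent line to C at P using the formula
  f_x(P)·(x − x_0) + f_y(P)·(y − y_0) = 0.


Tangent line at P: -19*x - 38*y + 95 = 0.

Step 1: f(1, 2) = 0, so P lies on C.
Step 2: partial derivatives
  f_x(x, y) = 3*x**2 - 4*x*y - 4*x - y**2 - 2*y - 2, f_y(x, y) = -2*x**2 - 2*x*y - 2*x - 6*y**2 - 2*y - 2.
  f_x(P) = -19, f_y(P) = -38 (gradient nonzero, so P is smooth).
Step 3: tangent line at P: -19·(x − 1) + -38·(y − 2) = 0.
Expanding: -19*x - 38*y + 95 = 0.


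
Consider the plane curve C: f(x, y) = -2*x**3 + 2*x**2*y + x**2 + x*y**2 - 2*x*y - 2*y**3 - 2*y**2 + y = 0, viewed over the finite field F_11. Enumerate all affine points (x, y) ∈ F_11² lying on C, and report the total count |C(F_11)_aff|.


Affine F_11-points: {(0, 0), (0, 2), (0, 8), (3, 1), (3, 6), (3, 10), (4, 5), (6, 0), (6, 3), (6, 10), (7, 10), (8, 2), (8, 5), (8, 7), (10, 5)}; count = 15.

For each of the 121 pairs (x, y) ∈ F_11², evaluate f(x, y) mod 11. Record the zeros.
  x = 0: [0↦0, 1↦8, 2↦0, 3↦8, 4↦9, 5↦2, 6↦8, 7↦4, 8↦0, 9↦6, 10↦10]  zeros at y ∈ {0, 2, 8}
  x = 1: [0↦10, 1↦8, 2↦3, 3↦5, 4↦2, 5↦4, 6↦10, 7↦8, 8↦8, 9↦9, 10↦10]  zeros at y ∈ ∅
  x = 2: [0↦10, 1↦2, 2↦4, 3↦4, 4↦1, 5↦5, 6↦4, 7↦8, 8↦5, 9↦5, 10↦7]  zeros at y ∈ ∅
  x = 3: [0↦10, 1↦0, 2↦2, 3↦4, 4↦5, 5↦4, 6↦0, 7↦3, 8↦1, 9↦4, 10↦0]  zeros at y ∈ {1, 6, 10}
  x = 4: [0↦9, 1↦1, 2↦7, 3↦4, 4↦2, 5↦0, 6↦8, 7↦3, 8↦6, 9↦5, 10↦10]  zeros at y ∈ {5}
  x = 5: [0↦6, 1↦4, 2↦7, 3↦3, 4↦2, 5↦3, 6↦5, 7↦7, 8↦8, 9↦7, 10↦3]  zeros at y ∈ ∅
  x = 6: [0↦0, 1↦8, 2↦1, 3↦0, 4↦4, 5↦1, 6↦1, 7↦3, 8↦6, 9↦9, 10↦0]  zeros at y ∈ {0, 3, 10}
  x = 7: [0↦1, 1↦1, 2↦10, 3↦5, 4↦7, 5↦4, 6↦6, 7↦1, 8↦10, 9↦10, 10↦0]  zeros at y ∈ {10}
  x = 8: [0↦8, 1↦4, 2↦0, 3↦6, 4↦10, 5↦0, 6↦8, 7↦0, 8↦8, 9↦9, 10↦2]  zeros at y ∈ {2, 5, 7}
  x = 9: [0↦9, 1↦5, 2↦3, 3↦2, 4↦1, 5↦10, 6↦6, 7↦10, 8↦10, 9↦5, 10↦5]  zeros at y ∈ ∅
  x = 10: [0↦3, 1↦3, 2↦7, 3↦3, 4↦1, 5↦0, 6↦10, 7↦8, 8↦4, 9↦8, 10↦8]  zeros at y ∈ {5}
Collecting zeros: affine points = {(0, 0), (0, 2), (0, 8), (3, 1), (3, 6), (3, 10), (4, 5), (6, 0), (6, 3), (6, 10), (7, 10), (8, 2), (8, 5), (8, 7), (10, 5)}.
Total count |C(F_11)_aff| = 15.


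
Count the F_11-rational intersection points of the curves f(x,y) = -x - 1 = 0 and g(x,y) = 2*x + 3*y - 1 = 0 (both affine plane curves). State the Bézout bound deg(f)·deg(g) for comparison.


Common zeros: {(10, 1)}; count = 1; Bézout bound = 1.

deg(f) = 1, deg(g) = 1, so Bézout bound = 1.
Scan x ∈ F_11. For each x, list the y ∈ F_11 with f(x, y) ≡ 0 and those with g(x, y) ≡ 0 (mod 11); the common zeros in that column are the intersection.
  x = 0: f ≡ 0 at y ∈ ∅; g ≡ 0 at y ∈ {4}; common: ∅.
  x = 1: f ≡ 0 at y ∈ ∅; g ≡ 0 at y ∈ {7}; common: ∅.
  x = 2: f ≡ 0 at y ∈ ∅; g ≡ 0 at y ∈ {10}; common: ∅.
  x = 3: f ≡ 0 at y ∈ ∅; g ≡ 0 at y ∈ {2}; common: ∅.
  x = 4: f ≡ 0 at y ∈ ∅; g ≡ 0 at y ∈ {5}; common: ∅.
  x = 5: f ≡ 0 at y ∈ ∅; g ≡ 0 at y ∈ {8}; common: ∅.
  x = 6: f ≡ 0 at y ∈ ∅; g ≡ 0 at y ∈ {0}; common: ∅.
  x = 7: f ≡ 0 at y ∈ ∅; g ≡ 0 at y ∈ {3}; common: ∅.
  x = 8: f ≡ 0 at y ∈ ∅; g ≡ 0 at y ∈ {6}; common: ∅.
  x = 9: f ≡ 0 at y ∈ ∅; g ≡ 0 at y ∈ {9}; common: ∅.
  x = 10: f ≡ 0 at y ∈ {0, 1, 2, 3, 4, 5, 6, 7, 8, 9, 10}; g ≡ 0 at y ∈ {1}; common: {1}.
Collecting: common zeros = {(10, 1)}, so the count is 1.
Comparison with the Bézout bound: 1 ≤ 1 = deg(f)·deg(g), as expected for curves with no common component (the bound is attained).


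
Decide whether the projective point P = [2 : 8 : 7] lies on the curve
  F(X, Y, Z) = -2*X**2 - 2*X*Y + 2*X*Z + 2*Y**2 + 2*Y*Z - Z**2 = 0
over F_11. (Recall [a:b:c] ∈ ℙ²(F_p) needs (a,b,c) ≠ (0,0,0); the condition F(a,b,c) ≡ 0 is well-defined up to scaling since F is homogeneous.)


F(2,8,7) ≡ 3 (mod 11); P is NOT on the curve.

Evaluate F(2, 8, 7) term-by-term (mod 11).
  -2*X**2 ↦ -2·4·1·1 = -8
  -2*X*Y ↦ -2·2·8·1 = -32
  2*X*Z ↦ 2·2·1·7 = 28
  2*Y**2 ↦ 2·1·64·1 = 128
  2*Y*Z ↦ 2·1·8·7 = 112
  -Z**2 ↦ -1·1·1·49 = -49
Sum: F(2, 8, 7) = (-8) + (-32) + (28) + (128) + (112) + (-49) = 179.
Reducing mod 11: 179 ≡ 3 (mod 11).
Since F(a, b, c) ≡ 3 ≠ 0 (mod 11), P does NOT lie on the curve.


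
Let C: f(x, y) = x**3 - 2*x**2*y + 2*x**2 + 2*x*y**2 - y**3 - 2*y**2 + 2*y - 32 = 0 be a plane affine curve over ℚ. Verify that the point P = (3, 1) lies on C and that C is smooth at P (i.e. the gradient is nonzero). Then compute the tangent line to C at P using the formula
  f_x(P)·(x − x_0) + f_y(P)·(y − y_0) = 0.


Tangent line at P: 29*x - 11*y - 76 = 0.

Step 1: f(3, 1) = 0, so P lies on C.
Step 2: partial derivatives
  f_x(x, y) = 3*x**2 - 4*x*y + 4*x + 2*y**2, f_y(x, y) = -2*x**2 + 4*x*y - 3*y**2 - 4*y + 2.
  f_x(P) = 29, f_y(P) = -11 (gradient nonzero, so P is smooth).
Step 3: tangent line at P: 29·(x − 3) + -11·(y − 1) = 0.
Expanding: 29*x - 11*y - 76 = 0.


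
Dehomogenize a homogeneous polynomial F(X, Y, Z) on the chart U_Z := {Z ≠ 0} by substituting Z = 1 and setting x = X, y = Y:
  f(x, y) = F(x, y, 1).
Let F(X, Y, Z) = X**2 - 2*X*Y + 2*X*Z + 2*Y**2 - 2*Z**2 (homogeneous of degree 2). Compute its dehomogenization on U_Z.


f(x, y) = x**2 - 2*x*y + 2*x + 2*y**2 - 2

On U_Z we set Z = 1. Each monomial c·X^i·Y^j·Z^k in F becomes c·x^i·y^j·1^k = c·x^i·y^j.
Substituting Z = 1: F(X, Y, 1) = x**2 - 2*x*y + 2*x + 2*y**2 - 2.
Note: deg(f) ≤ deg(F) = 2; strict inequality happens when F is divisible by Z (lost terms).


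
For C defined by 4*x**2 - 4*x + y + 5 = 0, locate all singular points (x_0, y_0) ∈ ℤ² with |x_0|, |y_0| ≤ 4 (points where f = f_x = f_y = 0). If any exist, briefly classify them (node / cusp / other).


No singular points in the scanned grid; C is smooth there.

Compute partial derivatives:
  f_x = 8*x - 4.
  f_y = 1.
f_y = 1 is a nonzero constant, so f_y never vanishes: no point (x, y) can satisfy f = f_x = f_y = 0. In particular no (x, y) ∈ {−4, ..., 4}² is singular; the curve is smooth.


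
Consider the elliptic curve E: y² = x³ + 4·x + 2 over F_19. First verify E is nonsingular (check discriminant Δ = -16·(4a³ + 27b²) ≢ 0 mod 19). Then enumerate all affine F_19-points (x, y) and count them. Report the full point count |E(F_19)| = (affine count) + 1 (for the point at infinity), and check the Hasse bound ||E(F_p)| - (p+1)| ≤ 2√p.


Affine points = {(1, 8), (1, 11), (4, 5), (4, 14), (9, 8), (9, 11), (10, 4), (10, 15), (11, 3), (11, 16), (12, 7), (12, 12), (13, 3), (13, 16), (14, 3), (14, 16), (15, 6), (15, 13), (16, 1), (16, 18), (17, 9), (17, 10), (18, 4), (18, 15)}; affine count = 24; |E(F_19)| = 25.

Discriminant check: Δ ∝ 4a³ + 27b² = 4·4³ + 27·2² = 4·64 + 27·4 ≡ 3 (mod 19). Nonzero ⇒ E is nonsingular.
For each x ∈ F_19, compute rhs = x³ + 4·x + 2 mod 19, then count y ∈ F_19 with y² ≡ rhs.
  x = 0: rhs = 2, matching y values: none (0 points).
  x = 1: rhs = 7, matching y values: 8, 11 (2 points).
  x = 2: rhs = 18, matching y values: none (0 points).
  x = 3: rhs = 3, matching y values: none (0 points).
  x = 4: rhs = 6, matching y values: 5, 14 (2 points).
  x = 5: rhs = 14, matching y values: none (0 points).
  x = 6: rhs = 14, matching y values: none (0 points).
  x = 7: rhs = 12, matching y values: none (0 points).
  x = 8: rhs = 14, matching y values: none (0 points).
  x = 9: rhs = 7, matching y values: 8, 11 (2 points).
  x = 10: rhs = 16, matching y values: 4, 15 (2 points).
  x = 11: rhs = 9, matching y values: 3, 16 (2 points).
  x = 12: rhs = 11, matching y values: 7, 12 (2 points).
  x = 13: rhs = 9, matching y values: 3, 16 (2 points).
  x = 14: rhs = 9, matching y values: 3, 16 (2 points).
  x = 15: rhs = 17, matching y values: 6, 13 (2 points).
  x = 16: rhs = 1, matching y values: 1, 18 (2 points).
  x = 17: rhs = 5, matching y values: 9, 10 (2 points).
  x = 18: rhs = 16, matching y values: 4, 15 (2 points).
Total affine count: 24.
Full point count |E(F_19)| = 24 + 1 = 25.
Hasse bound: |25 − (19+1)| = |5| = 5 ≤ 2√19 ≈ 8.7178 ✓.


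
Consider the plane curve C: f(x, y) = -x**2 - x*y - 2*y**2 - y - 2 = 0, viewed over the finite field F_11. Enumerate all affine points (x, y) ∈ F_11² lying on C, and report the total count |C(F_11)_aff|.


Affine F_11-points: {(2, 1), (2, 3), (3, 0), (3, 9), (6, 3), (6, 10), (8, 0), (8, 1), (10, 2), (10, 9)}; count = 10.

For each of the 121 pairs (x, y) ∈ F_11², evaluate f(x, y) mod 11. Record the zeros.
  x = 0: [0↦9, 1↦6, 2↦10, 3↦10, 4↦6, 5↦9, 6↦8, 7↦3, 8↦5, 9↦3, 10↦8]  zeros at y ∈ ∅
  x = 1: [0↦8, 1↦4, 2↦7, 3↦6, 4↦1, 5↦3, 6↦1, 7↦6, 8↦7, 9↦4, 10↦8]  zeros at y ∈ ∅
  x = 2: [0↦5, 1↦0, 2↦2, 3↦0, 4↦5, 5↦6, 6↦3, 7↦7, 8↦7, 9↦3, 10↦6]  zeros at y ∈ {1, 3}
  x = 3: [0↦0, 1↦5, 2↦6, 3↦3, 4↦7, 5↦7, 6↦3, 7↦6, 8↦5, 9↦0, 10↦2]  zeros at y ∈ {0, 9}
  x = 4: [0↦4, 1↦8, 2↦8, 3↦4, 4↦7, 5↦6, 6↦1, 7↦3, 8↦1, 9↦6, 10↦7]  zeros at y ∈ ∅
  x = 5: [0↦6, 1↦9, 2↦8, 3↦3, 4↦5, 5↦3, 6↦8, 7↦9, 8↦6, 9↦10, 10↦10]  zeros at y ∈ ∅
  x = 6: [0↦6, 1↦8, 2↦6, 3↦0, 4↦1, 5↦9, 6↦2, 7↦2, 8↦9, 9↦1, 10↦0]  zeros at y ∈ {3, 10}
  x = 7: [0↦4, 1↦5, 2↦2, 3↦6, 4↦6, 5↦2, 6↦5, 7↦4, 8↦10, 9↦1, 10↦10]  zeros at y ∈ ∅
  x = 8: [0↦0, 1↦0, 2↦7, 3↦10, 4↦9, 5↦4, 6↦6, 7↦4, 8↦9, 9↦10, 10↦7]  zeros at y ∈ {0, 1}
  x = 9: [0↦5, 1↦4, 2↦10, 3↦1, 4↦10, 5↦4, 6↦5, 7↦2, 8↦6, 9↦6, 10↦2]  zeros at y ∈ ∅
  x = 10: [0↦8, 1↦6, 2↦0, 3↦1, 4↦9, 5↦2, 6↦2, 7↦9, 8↦1, 9↦0, 10↦6]  zeros at y ∈ {2, 9}
Collecting zeros: affine points = {(2, 1), (2, 3), (3, 0), (3, 9), (6, 3), (6, 10), (8, 0), (8, 1), (10, 2), (10, 9)}.
Total count |C(F_11)_aff| = 10.


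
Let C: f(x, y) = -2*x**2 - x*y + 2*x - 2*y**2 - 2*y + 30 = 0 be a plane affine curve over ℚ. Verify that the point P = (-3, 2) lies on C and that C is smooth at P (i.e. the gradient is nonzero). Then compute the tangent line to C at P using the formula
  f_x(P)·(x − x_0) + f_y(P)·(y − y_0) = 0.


Tangent line at P: 12*x - 7*y + 50 = 0.

Step 1: f(-3, 2) = 0, so P lies on C.
Step 2: partial derivatives
  f_x(x, y) = -4*x - y + 2, f_y(x, y) = -x - 4*y - 2.
  f_x(P) = 12, f_y(P) = -7 (gradient nonzero, so P is smooth).
Step 3: tangent line at P: 12·(x − -3) + -7·(y − 2) = 0.
Expanding: 12*x - 7*y + 50 = 0.


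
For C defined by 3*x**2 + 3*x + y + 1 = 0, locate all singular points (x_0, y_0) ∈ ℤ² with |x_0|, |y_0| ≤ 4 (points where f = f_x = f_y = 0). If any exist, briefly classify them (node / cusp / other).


No singular points in the scanned grid; C is smooth there.

Compute partial derivatives:
  f_x = 6*x + 3.
  f_y = 1.
f_y = 1 is a nonzero constant, so f_y never vanishes: no point (x, y) can satisfy f = f_x = f_y = 0. In particular no (x, y) ∈ {−4, ..., 4}² is singular; the curve is smooth.


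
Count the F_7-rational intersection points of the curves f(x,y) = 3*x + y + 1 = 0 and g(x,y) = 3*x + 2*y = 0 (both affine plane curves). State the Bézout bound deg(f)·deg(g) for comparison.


Common zeros: {(4, 1)}; count = 1; Bézout bound = 1.

deg(f) = 1, deg(g) = 1, so Bézout bound = 1.
Scan x ∈ F_7. For each x, list the y ∈ F_7 with f(x, y) ≡ 0 and those with g(x, y) ≡ 0 (mod 7); the common zeros in that column are the intersection.
  x = 0: f ≡ 0 at y ∈ {6}; g ≡ 0 at y ∈ {0}; common: ∅.
  x = 1: f ≡ 0 at y ∈ {3}; g ≡ 0 at y ∈ {2}; common: ∅.
  x = 2: f ≡ 0 at y ∈ {0}; g ≡ 0 at y ∈ {4}; common: ∅.
  x = 3: f ≡ 0 at y ∈ {4}; g ≡ 0 at y ∈ {6}; common: ∅.
  x = 4: f ≡ 0 at y ∈ {1}; g ≡ 0 at y ∈ {1}; common: {1}.
  x = 5: f ≡ 0 at y ∈ {5}; g ≡ 0 at y ∈ {3}; common: ∅.
  x = 6: f ≡ 0 at y ∈ {2}; g ≡ 0 at y ∈ {5}; common: ∅.
Collecting: common zeros = {(4, 1)}, so the count is 1.
Comparison with the Bézout bound: 1 ≤ 1 = deg(f)·deg(g), as expected for curves with no common component (the bound is attained).


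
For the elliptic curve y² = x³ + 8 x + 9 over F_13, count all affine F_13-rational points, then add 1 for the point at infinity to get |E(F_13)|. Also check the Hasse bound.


Affine points = {(0, 3), (0, 10), (4, 1), (4, 12), (6, 0), (8, 0), (9, 2), (9, 11), (10, 6), (10, 7), (12, 0)}; affine count = 11; |E(F_13)| = 12.

Discriminant check: Δ ∝ 4a³ + 27b² = 4·8³ + 27·9² = 4·512 + 27·81 ≡ 10 (mod 13). Nonzero ⇒ E is nonsingular.
For each x ∈ F_13, compute rhs = x³ + 8·x + 9 mod 13, then count y ∈ F_13 with y² ≡ rhs.
  x = 0: rhs = 9, matching y values: 3, 10 (2 points).
  x = 1: rhs = 5, matching y values: none (0 points).
  x = 2: rhs = 7, matching y values: none (0 points).
  x = 3: rhs = 8, matching y values: none (0 points).
  x = 4: rhs = 1, matching y values: 1, 12 (2 points).
  x = 5: rhs = 5, matching y values: none (0 points).
  x = 6: rhs = 0, matching y values: 0 (1 points).
  x = 7: rhs = 5, matching y values: none (0 points).
  x = 8: rhs = 0, matching y values: 0 (1 points).
  x = 9: rhs = 4, matching y values: 2, 11 (2 points).
  x = 10: rhs = 10, matching y values: 6, 7 (2 points).
  x = 11: rhs = 11, matching y values: none (0 points).
  x = 12: rhs = 0, matching y values: 0 (1 points).
Total affine count: 11.
Full point count |E(F_13)| = 11 + 1 = 12.
Hasse bound: |12 − (13+1)| = |-2| = 2 ≤ 2√13 ≈ 7.2111 ✓.


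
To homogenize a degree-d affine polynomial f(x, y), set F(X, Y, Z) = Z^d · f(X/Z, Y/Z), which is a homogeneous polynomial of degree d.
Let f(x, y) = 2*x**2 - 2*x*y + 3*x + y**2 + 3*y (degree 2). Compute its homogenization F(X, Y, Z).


F(X, Y, Z) = 2*X**2 - 2*X*Y + 3*X*Z + Y**2 + 3*Y*Z

deg(f) = 2.
Substitute x = X/Z, y = Y/Z into f, then multiply by Z^2.
  monomial 2·x^2·y^0 ↦ 2·X^2·Y^0·Z^0.
  monomial -2·x^1·y^1 ↦ -2·X^1·Y^1·Z^0.
  monomial 3·x^1·y^0 ↦ 3·X^1·Y^0·Z^1.
  monomial 1·x^0·y^2 ↦ 1·X^0·Y^2·Z^0.
  monomial 3·x^0·y^1 ↦ 3·X^0·Y^1·Z^1.
Collecting: F(X, Y, Z) = 2*X**2 - 2*X*Y + 3*X*Z + Y**2 + 3*Y*Z.


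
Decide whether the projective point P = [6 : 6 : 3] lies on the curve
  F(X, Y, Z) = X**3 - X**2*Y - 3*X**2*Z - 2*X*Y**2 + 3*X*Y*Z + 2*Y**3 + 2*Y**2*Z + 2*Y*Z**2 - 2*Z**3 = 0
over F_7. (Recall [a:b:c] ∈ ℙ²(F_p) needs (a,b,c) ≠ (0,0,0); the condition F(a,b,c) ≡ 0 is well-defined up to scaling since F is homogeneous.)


F(6,6,3) ≡ 4 (mod 7); P is NOT on the curve.

Evaluate F(6, 6, 3) term-by-term (mod 7).
  X**3 ↦ 1·216·1·1 = 216
  -X**2*Y ↦ -1·36·6·1 = -216
  -3*X**2*Z ↦ -3·36·1·3 = -324
  -2*X*Y**2 ↦ -2·6·36·1 = -432
  3*X*Y*Z ↦ 3·6·6·3 = 324
  2*Y**3 ↦ 2·1·216·1 = 432
  2*Y**2*Z ↦ 2·1·36·3 = 216
  2*Y*Z**2 ↦ 2·1·6·9 = 108
  -2*Z**3 ↦ -2·1·1·27 = -54
Sum: F(6, 6, 3) = (216) + (-216) + (-324) + (-432) + (324) + (432) + (216) + (108) + (-54) = 270.
Reducing mod 7: 270 ≡ 4 (mod 7).
Since F(a, b, c) ≡ 4 ≠ 0 (mod 7), P does NOT lie on the curve.


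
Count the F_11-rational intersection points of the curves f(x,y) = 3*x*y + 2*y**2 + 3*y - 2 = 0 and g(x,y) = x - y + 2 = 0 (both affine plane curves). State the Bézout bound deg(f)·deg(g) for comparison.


Common zeros: {(2, 4), (10, 1)}; count = 2; Bézout bound = 2.

deg(f) = 2, deg(g) = 1, so Bézout bound = 2.
Scan x ∈ F_11. For each x, list the y ∈ F_11 with f(x, y) ≡ 0 and those with g(x, y) ≡ 0 (mod 11); the common zeros in that column are the intersection.
  x = 0: f ≡ 0 at y ∈ {6, 9}; g ≡ 0 at y ∈ {2}; common: ∅.
  x = 1: f ≡ 0 at y ∈ ∅; g ≡ 0 at y ∈ {3}; common: ∅.
  x = 2: f ≡ 0 at y ∈ {4, 8}; g ≡ 0 at y ∈ {4}; common: {4}.
  x = 3: f ≡ 0 at y ∈ ∅; g ≡ 0 at y ∈ {5}; common: ∅.
  x = 4: f ≡ 0 at y ∈ ∅; g ≡ 0 at y ∈ {6}; common: ∅.
  x = 5: f ≡ 0 at y ∈ ∅; g ≡ 0 at y ∈ {7}; common: ∅.
  x = 6: f ≡ 0 at y ∈ ∅; g ≡ 0 at y ∈ {8}; common: ∅.
  x = 7: f ≡ 0 at y ∈ {3, 7}; g ≡ 0 at y ∈ {9}; common: ∅.
  x = 8: f ≡ 0 at y ∈ ∅; g ≡ 0 at y ∈ {10}; common: ∅.
  x = 9: f ≡ 0 at y ∈ {2, 5}; g ≡ 0 at y ∈ {0}; common: ∅.
  x = 10: f ≡ 0 at y ∈ {1, 10}; g ≡ 0 at y ∈ {1}; common: {1}.
Collecting: common zeros = {(2, 4), (10, 1)}, so the count is 2.
Comparison with the Bézout bound: 2 ≤ 2 = deg(f)·deg(g), as expected for curves with no common component (the bound is attained).


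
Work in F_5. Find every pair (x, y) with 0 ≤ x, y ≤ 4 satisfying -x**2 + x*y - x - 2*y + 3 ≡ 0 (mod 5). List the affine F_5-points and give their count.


Affine F_5-points: {(0, 4), (1, 1), (3, 4), (4, 1)}; count = 4.

For each of the 25 pairs (x, y) ∈ F_5², evaluate f(x, y) mod 5. Record the zeros.
  x = 0: [0↦3, 1↦1, 2↦4, 3↦2, 4↦0]  zeros at y ∈ {4}
  x = 1: [0↦1, 1↦0, 2↦4, 3↦3, 4↦2]  zeros at y ∈ {1}
  x = 2: [0↦2, 1↦2, 2↦2, 3↦2, 4↦2]  zeros at y ∈ ∅
  x = 3: [0↦1, 1↦2, 2↦3, 3↦4, 4↦0]  zeros at y ∈ {4}
  x = 4: [0↦3, 1↦0, 2↦2, 3↦4, 4↦1]  zeros at y ∈ {1}
Collecting zeros: affine points = {(0, 4), (1, 1), (3, 4), (4, 1)}.
Total count |C(F_5)_aff| = 4.


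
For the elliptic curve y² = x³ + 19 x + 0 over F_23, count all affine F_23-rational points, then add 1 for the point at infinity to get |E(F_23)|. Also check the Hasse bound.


Affine points = {(0, 0), (2, 0), (4, 5), (4, 18), (5, 6), (5, 17), (6, 10), (6, 13), (7, 4), (7, 19), (9, 7), (9, 16), (12, 1), (12, 22), (13, 11), (13, 12), (15, 7), (15, 16), (20, 10), (20, 13), (21, 0), (22, 7), (22, 16)}; affine count = 23; |E(F_23)| = 24.

Discriminant check: Δ ∝ 4a³ + 27b² = 4·19³ + 27·0² = 4·6859 + 27·0 ≡ 20 (mod 23). Nonzero ⇒ E is nonsingular.
For each x ∈ F_23, compute rhs = x³ + 19·x + 0 mod 23, then count y ∈ F_23 with y² ≡ rhs.
  x = 0: rhs = 0, matching y values: 0 (1 points).
  x = 1: rhs = 20, matching y values: none (0 points).
  x = 2: rhs = 0, matching y values: 0 (1 points).
  x = 3: rhs = 15, matching y values: none (0 points).
  x = 4: rhs = 2, matching y values: 5, 18 (2 points).
  x = 5: rhs = 13, matching y values: 6, 17 (2 points).
  x = 6: rhs = 8, matching y values: 10, 13 (2 points).
  x = 7: rhs = 16, matching y values: 4, 19 (2 points).
  x = 8: rhs = 20, matching y values: none (0 points).
  x = 9: rhs = 3, matching y values: 7, 16 (2 points).
  x = 10: rhs = 17, matching y values: none (0 points).
  x = 11: rhs = 22, matching y values: none (0 points).
  x = 12: rhs = 1, matching y values: 1, 22 (2 points).
  x = 13: rhs = 6, matching y values: 11, 12 (2 points).
  x = 14: rhs = 20, matching y values: none (0 points).
  x = 15: rhs = 3, matching y values: 7, 16 (2 points).
  x = 16: rhs = 7, matching y values: none (0 points).
  x = 17: rhs = 15, matching y values: none (0 points).
  x = 18: rhs = 10, matching y values: none (0 points).
  x = 19: rhs = 21, matching y values: none (0 points).
  x = 20: rhs = 8, matching y values: 10, 13 (2 points).
  x = 21: rhs = 0, matching y values: 0 (1 points).
  x = 22: rhs = 3, matching y values: 7, 16 (2 points).
Total affine count: 23.
Full point count |E(F_23)| = 23 + 1 = 24.
Hasse bound: |24 − (23+1)| = |0| = 0 ≤ 2√23 ≈ 9.5917 ✓.


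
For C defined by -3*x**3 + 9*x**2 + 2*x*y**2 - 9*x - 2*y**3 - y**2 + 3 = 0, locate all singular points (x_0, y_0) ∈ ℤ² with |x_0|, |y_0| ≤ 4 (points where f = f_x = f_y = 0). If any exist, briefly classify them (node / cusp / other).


Singular points: {(1, 0)}; classification: cusp.

Compute partial derivatives:
  f_x = -9*x**2 + 18*x + 2*y**2 - 9.
  f_y = 4*x*y - 6*y**2 - 2*y.
Scan x_0 ∈ {−4, ..., 4}. For each x_0, f_y(x_0, y) is a polynomial in y; find its integer roots y ∈ {−4, ..., 4}, then test f_x and f at those candidates.
  x = -4: f_y(-4, y) = -6*y**2 - 18*y; vanishes at y ∈ {-3, 0}. (-4, -3): f_x = -207 ≠ 0; (-4, 0): f_x = -225 ≠ 0.
  x = -3: f_y(-3, y) = -6*y**2 - 14*y; vanishes at y ∈ {0}. (-3, 0): f_x = -144 ≠ 0.
  x = -2: f_y(-2, y) = -6*y**2 - 10*y; vanishes at y ∈ {0}. (-2, 0): f_x = -81 ≠ 0.
  x = -1: f_y(-1, y) = -6*y**2 - 6*y; vanishes at y ∈ {-1, 0}. (-1, -1): f_x = -34 ≠ 0; (-1, 0): f_x = -36 ≠ 0.
  x = 0: f_y(0, y) = -6*y**2 - 2*y; vanishes at y ∈ {0}. (0, 0): f_x = -9 ≠ 0.
  x = 1: f_y(1, y) = -6*y**2 + 2*y; vanishes at y ∈ {0}. (1, 0): f_x = 0, f = 0 — SINGULAR.
  x = 2: f_y(2, y) = -6*y**2 + 6*y; vanishes at y ∈ {0, 1}. (2, 0): f_x = -9 ≠ 0; (2, 1): f_x = -7 ≠ 0.
  x = 3: f_y(3, y) = -6*y**2 + 10*y; vanishes at y ∈ {0}. (3, 0): f_x = -36 ≠ 0.
  x = 4: f_y(4, y) = -6*y**2 + 14*y; vanishes at y ∈ {0}. (4, 0): f_x = -81 ≠ 0.
Only singular point on the grid: (1, 0).
Classify: substitute x = 1 + u, y = 0 + v and expand: f = -3*u**3 + 2*u*v**2 - 2*v**3 + v**2.
No constant or linear terms (consistent with a singular point). Quadratic part: v**2. Cubic part: -3*u**3 + 2*u*v**2 - 2*v**3.
The quadratic part v**2 is a perfect square, so there is a single (double) tangent line v = 0, i.e. y = 0. Restricting the cubic part to that line (v = 0) leaves -3*u**3 ≠ 0, so f is not divisible by v and the branch is v² ≈ 3*u**3 to lowest order — this is a cusp.
Classification: cusp.


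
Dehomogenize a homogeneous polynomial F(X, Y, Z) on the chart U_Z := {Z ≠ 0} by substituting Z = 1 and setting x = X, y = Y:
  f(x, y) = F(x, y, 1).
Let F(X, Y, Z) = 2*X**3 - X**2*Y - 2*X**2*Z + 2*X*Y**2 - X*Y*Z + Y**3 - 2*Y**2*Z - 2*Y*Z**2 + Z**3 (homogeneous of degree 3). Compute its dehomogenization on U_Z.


f(x, y) = 2*x**3 - x**2*y - 2*x**2 + 2*x*y**2 - x*y + y**3 - 2*y**2 - 2*y + 1

On U_Z we set Z = 1. Each monomial c·X^i·Y^j·Z^k in F becomes c·x^i·y^j·1^k = c·x^i·y^j.
Substituting Z = 1: F(X, Y, 1) = 2*x**3 - x**2*y - 2*x**2 + 2*x*y**2 - x*y + y**3 - 2*y**2 - 2*y + 1.
Note: deg(f) ≤ deg(F) = 3; strict inequality happens when F is divisible by Z (lost terms).


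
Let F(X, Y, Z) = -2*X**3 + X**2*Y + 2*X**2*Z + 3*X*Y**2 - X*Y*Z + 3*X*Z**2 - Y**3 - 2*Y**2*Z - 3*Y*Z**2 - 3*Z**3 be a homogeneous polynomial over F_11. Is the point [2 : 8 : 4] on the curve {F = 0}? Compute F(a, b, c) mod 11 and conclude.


F(2,8,4) ≡ 8 (mod 11); P is NOT on the curve.

Evaluate F(2, 8, 4) term-by-term (mod 11).
  -2*X**3 ↦ -2·8·1·1 = -16
  X**2*Y ↦ 1·4·8·1 = 32
  2*X**2*Z ↦ 2·4·1·4 = 32
  3*X*Y**2 ↦ 3·2·64·1 = 384
  -X*Y*Z ↦ -1·2·8·4 = -64
  3*X*Z**2 ↦ 3·2·1·16 = 96
  -Y**3 ↦ -1·1·512·1 = -512
  -2*Y**2*Z ↦ -2·1·64·4 = -512
  -3*Y*Z**2 ↦ -3·1·8·16 = -384
  -3*Z**3 ↦ -3·1·1·64 = -192
Sum: F(2, 8, 4) = (-16) + (32) + (32) + (384) + (-64) + (96) + (-512) + (-512) + (-384) + (-192) = -1136.
Reducing mod 11: -1136 ≡ 8 (mod 11).
Since F(a, b, c) ≡ 8 ≠ 0 (mod 11), P does NOT lie on the curve.


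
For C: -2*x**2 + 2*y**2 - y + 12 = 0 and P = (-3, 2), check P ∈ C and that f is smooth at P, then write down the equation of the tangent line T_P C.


Tangent line at P: 12*x + 7*y + 22 = 0.

Step 1: f(-3, 2) = 0, so P lies on C.
Step 2: partial derivatives
  f_x(x, y) = -4*x, f_y(x, y) = 4*y - 1.
  f_x(P) = 12, f_y(P) = 7 (gradient nonzero, so P is smooth).
Step 3: tangent line at P: 12·(x − -3) + 7·(y − 2) = 0.
Expanding: 12*x + 7*y + 22 = 0.


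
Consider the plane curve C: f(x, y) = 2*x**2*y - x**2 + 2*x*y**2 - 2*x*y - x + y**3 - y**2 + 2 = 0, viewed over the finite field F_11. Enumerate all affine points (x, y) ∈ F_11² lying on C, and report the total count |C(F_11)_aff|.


Affine F_11-points: {(0, 10), (1, 0), (1, 10), (3, 9), (4, 2), (4, 6), (4, 7), (5, 1), (6, 2), (6, 4), (6, 5), (7, 1), (8, 4), (8, 5), (8, 9), (9, 0)}; count = 16.

For each of the 121 pairs (x, y) ∈ F_11², evaluate f(x, y) mod 11. Record the zeros.
  x = 0: [0↦2, 1↦2, 2↦6, 3↦9, 4↦6, 5↦3, 6↦6, 7↦10, 8↦10, 9↦1, 10↦0]  zeros at y ∈ {10}
  x = 1: [0↦0, 1↦2, 2↦1, 3↦3, 4↦3, 5↦7, 6↦10, 7↦7, 8↦4, 9↦7, 10↦0]  zeros at y ∈ {0, 10}
  x = 2: [0↦7, 1↦4, 2↦2, 3↦7, 4↦3, 5↦7, 6↦3, 7↦8, 8↦6, 9↦3, 10↦5]  zeros at y ∈ ∅
  x = 3: [0↦1, 1↦8, 2↦9, 3↦10, 4↦6, 5↦3, 6↦7, 7↦2, 8↦5, 9↦0, 10↦4]  zeros at y ∈ {9}
  x = 4: [0↦4, 1↦3, 2↦0, 3↦1, 4↦1, 5↦6, 6↦0, 7↦0, 8↦1, 9↦9, 10↦8]  zeros at y ∈ {2, 6, 7}
  x = 5: [0↦5, 1↦0, 2↦8, 3↦2, 4↦10, 5↦5, 6↦4, 7↦2, 8↦5, 9↦8, 10↦6]  zeros at y ∈ {1}
  x = 6: [0↦4, 1↦10, 2↦0, 3↦2, 4↦0, 5↦0, 6↦8, 7↦8, 8↦6, 9↦8, 10↦9]  zeros at y ∈ {2, 4, 5}
  x = 7: [0↦1, 1↦0, 2↦9, 3↦1, 4↦4, 5↦2, 6↦1, 7↦7, 8↦4, 9↦9, 10↦6]  zeros at y ∈ {1}
  x = 8: [0↦7, 1↦3, 2↦2, 3↦10, 4↦0, 5↦0, 6↦5, 7↦10, 8↦10, 9↦0, 10↦8]  zeros at y ∈ {4, 5, 9}
  x = 9: [0↦0, 1↦8, 2↦1, 3↦7, 4↦10, 5↦5, 6↦9, 7↦6, 8↦2, 9↦3, 10↦4]  zeros at y ∈ {0}
  x = 10: [0↦2, 1↦4, 2↦6, 3↦3, 4↦1, 5↦6, 6↦2, 7↦6, 8↦2, 9↦7, 10↦5]  zeros at y ∈ ∅
Collecting zeros: affine points = {(0, 10), (1, 0), (1, 10), (3, 9), (4, 2), (4, 6), (4, 7), (5, 1), (6, 2), (6, 4), (6, 5), (7, 1), (8, 4), (8, 5), (8, 9), (9, 0)}.
Total count |C(F_11)_aff| = 16.


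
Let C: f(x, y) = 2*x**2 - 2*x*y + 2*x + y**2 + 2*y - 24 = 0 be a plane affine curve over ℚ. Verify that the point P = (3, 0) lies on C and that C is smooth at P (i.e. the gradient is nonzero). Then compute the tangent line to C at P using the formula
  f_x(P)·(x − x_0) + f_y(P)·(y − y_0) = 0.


Tangent line at P: 14*x - 4*y - 42 = 0.

Step 1: f(3, 0) = 0, so P lies on C.
Step 2: partial derivatives
  f_x(x, y) = 4*x - 2*y + 2, f_y(x, y) = -2*x + 2*y + 2.
  f_x(P) = 14, f_y(P) = -4 (gradient nonzero, so P is smooth).
Step 3: tangent line at P: 14·(x − 3) + -4·(y − 0) = 0.
Expanding: 14*x - 4*y - 42 = 0.
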